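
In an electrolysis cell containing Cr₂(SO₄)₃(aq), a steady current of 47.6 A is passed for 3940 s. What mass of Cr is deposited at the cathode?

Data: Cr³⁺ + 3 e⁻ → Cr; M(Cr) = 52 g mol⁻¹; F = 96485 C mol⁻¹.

Q = I·t = 47.60 A × 3940.0 s = 187500 C.
n(e⁻) = Q/F = 187500 / 96485 = 1.944 mol.
Cr³⁺ + 3 e⁻ → Cr, so n(Cr) = n(e⁻)/3 = 0.6479 mol.
m = n·M = 0.6479 × 52 = 33.7 g.

33.7 g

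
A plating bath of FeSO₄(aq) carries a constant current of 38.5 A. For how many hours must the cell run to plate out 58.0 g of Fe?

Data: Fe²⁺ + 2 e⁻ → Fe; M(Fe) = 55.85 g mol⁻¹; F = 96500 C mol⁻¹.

1.45 h

n(Fe) = m/M = 58.0 / 55.85 = 1.038 mol.
Each Fe atom requires 2 electrons, so n(e⁻) = 2 × 1.038 = 2.077 mol.
Q = n(e⁻)·F = 2.077 × 96500 = 200400 C.
t = Q/I = 200400 / 38.50 A = 5206 s = 1.45 h.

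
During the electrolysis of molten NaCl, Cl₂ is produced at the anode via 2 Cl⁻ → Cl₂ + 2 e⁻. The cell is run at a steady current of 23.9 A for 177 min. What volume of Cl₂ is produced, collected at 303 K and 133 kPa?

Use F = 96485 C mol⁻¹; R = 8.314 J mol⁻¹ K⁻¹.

24.9 L

Q = I·t = 23.90 A × 10620 s = 253800 C.
n(e⁻) = Q/F = 253800 / 96485 = 2.631 mol.
2 electrons are transferred per Cl₂ molecule, so n(Cl₂) = 2.631 / 2 = 1.315 mol.
V = nRT/P = (1.315 × 8.314 × 303) / (133 × 10³ Pa) = 0.0249 m³ = 24.9 L.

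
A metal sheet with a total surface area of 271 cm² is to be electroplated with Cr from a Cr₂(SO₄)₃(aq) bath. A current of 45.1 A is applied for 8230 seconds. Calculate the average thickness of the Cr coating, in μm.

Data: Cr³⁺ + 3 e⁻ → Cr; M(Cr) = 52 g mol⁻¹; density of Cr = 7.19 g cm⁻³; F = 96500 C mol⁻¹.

Q = I·t = 45.10 × 8230.0 = 371200 C; n(e⁻) = 3.846 mol.
n(Cr) = n(e⁻)/3 = 1.282 mol, so m = 1.282 × 52 = 66.67 g.
Volume = m/ρ = 66.67 / 7.19 = 9.273 cm³.
Thickness = V/A = 9.273 / 271 = 0.0342 cm = 342 μm.

342 μm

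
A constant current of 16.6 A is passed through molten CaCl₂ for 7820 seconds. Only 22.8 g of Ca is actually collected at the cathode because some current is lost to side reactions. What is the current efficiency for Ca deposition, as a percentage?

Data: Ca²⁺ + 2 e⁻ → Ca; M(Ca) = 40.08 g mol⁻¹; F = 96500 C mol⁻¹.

Q = I·t = 16.60 × 7820.0 = 129800 C; n(e⁻) = 129800/96500 = 1.345 mol.
Theoretical n(Ca) = n(e⁻)/2 = 0.6726 mol, i.e. m_theo = 0.6726 × 40.08 = 26.96 g.
Efficiency = m_actual / m_theo = 22.8 / 26.96 = 84.6 %.

84.6 %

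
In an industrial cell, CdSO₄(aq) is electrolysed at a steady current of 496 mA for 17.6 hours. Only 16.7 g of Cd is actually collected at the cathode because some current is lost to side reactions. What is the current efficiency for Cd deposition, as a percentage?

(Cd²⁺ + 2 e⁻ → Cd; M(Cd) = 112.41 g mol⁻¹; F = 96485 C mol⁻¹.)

Q = I·t = 0.4960 × 63360 = 31430 C; n(e⁻) = 31430/96485 = 0.3257 mol.
Theoretical n(Cd) = n(e⁻)/2 = 0.1629 mol, i.e. m_theo = 0.1629 × 112.41 = 18.31 g.
Efficiency = m_actual / m_theo = 16.7 / 18.31 = 91.2 %.

91.2 %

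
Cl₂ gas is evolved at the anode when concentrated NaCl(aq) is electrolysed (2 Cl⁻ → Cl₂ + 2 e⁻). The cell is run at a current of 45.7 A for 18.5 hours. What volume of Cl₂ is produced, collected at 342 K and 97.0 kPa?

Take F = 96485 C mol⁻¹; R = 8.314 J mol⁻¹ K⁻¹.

Q = I·t = 45.70 A × 66600 s = 3044000 C.
n(e⁻) = Q/F = 3044000 / 96485 = 31.55 mol.
2 electrons are transferred per Cl₂ molecule, so n(Cl₂) = 31.55 / 2 = 15.77 mol.
V = nRT/P = (15.77 × 8.314 × 342) / (97.0 × 10³ Pa) = 0.462 m³ = 462 L.

462 L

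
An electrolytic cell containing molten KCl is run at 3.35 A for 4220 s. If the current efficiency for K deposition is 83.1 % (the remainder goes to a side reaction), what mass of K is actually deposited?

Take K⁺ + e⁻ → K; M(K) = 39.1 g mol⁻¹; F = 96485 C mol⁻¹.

4.76 g

Q = I·t = 3.350 × 4220.0 = 14140 C.
n(e⁻) = 14140/96485 = 0.1465 mol; theoretically n(K) = 0.1465/1 = 0.1465 mol, m_theo = 5.729 g.
At 83.1 % efficiency, m_actual = 0.831 × 5.729 = 4.76 g.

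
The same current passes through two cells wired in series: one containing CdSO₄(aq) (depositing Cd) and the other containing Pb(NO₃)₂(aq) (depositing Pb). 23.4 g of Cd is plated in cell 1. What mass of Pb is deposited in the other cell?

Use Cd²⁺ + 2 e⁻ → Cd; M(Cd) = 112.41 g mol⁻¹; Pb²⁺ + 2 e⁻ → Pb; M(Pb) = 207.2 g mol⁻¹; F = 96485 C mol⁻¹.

43.1 g

n(Cd) = 23.4 / 112.41 = 0.2082 mol.
Since Cd²⁺ + 2 e⁻ → Cd, n(e⁻) passed = 2 × 0.2082 = 0.4163 mol.
Cells in series carry the same charge, so the same 0.4163 mol of electrons passes through cell 2.
Pb²⁺ + 2 e⁻ → Pb, so n(Pb) = 0.4163 / 2 = 0.2082 mol.
m(Pb) = 0.2082 × 207.2 = 43.1 g.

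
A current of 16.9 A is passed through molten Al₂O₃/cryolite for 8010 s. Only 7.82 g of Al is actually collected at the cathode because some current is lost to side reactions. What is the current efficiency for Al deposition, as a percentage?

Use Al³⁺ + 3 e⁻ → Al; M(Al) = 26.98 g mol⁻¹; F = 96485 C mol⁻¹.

62.0 %

Q = I·t = 16.90 × 8010.0 = 135400 C; n(e⁻) = 135400/96485 = 1.403 mol.
Theoretical n(Al) = n(e⁻)/3 = 0.4677 mol, i.e. m_theo = 0.4677 × 26.98 = 12.62 g.
Efficiency = m_actual / m_theo = 7.82 / 12.62 = 62.0 %.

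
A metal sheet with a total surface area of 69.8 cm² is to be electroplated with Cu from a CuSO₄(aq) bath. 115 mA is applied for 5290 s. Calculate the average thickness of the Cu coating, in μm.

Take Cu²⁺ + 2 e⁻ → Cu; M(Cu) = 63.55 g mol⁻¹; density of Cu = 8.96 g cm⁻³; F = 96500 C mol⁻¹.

3.20 μm

Q = I·t = 0.1150 × 5290.0 = 608.4 C; n(e⁻) = 0.006304 mol.
n(Cu) = n(e⁻)/2 = 0.003152 mol, so m = 0.003152 × 63.55 = 0.2003 g.
Volume = m/ρ = 0.2003 / 8.96 = 0.02236 cm³.
Thickness = V/A = 0.02236 / 69.8 = 3.20 × 10⁻⁴ cm = 3.20 μm.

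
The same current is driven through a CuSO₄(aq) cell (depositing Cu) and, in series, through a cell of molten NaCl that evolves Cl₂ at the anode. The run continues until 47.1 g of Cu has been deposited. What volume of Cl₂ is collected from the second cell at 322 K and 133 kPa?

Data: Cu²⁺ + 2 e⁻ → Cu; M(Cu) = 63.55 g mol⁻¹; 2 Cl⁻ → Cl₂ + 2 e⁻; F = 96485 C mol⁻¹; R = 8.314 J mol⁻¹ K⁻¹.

14.9 L

n(Cu) = 47.1 / 63.55 = 0.7411 mol, so n(e⁻) = 2 × 0.7411 = 1.482 mol.
The cells are in series, so the same 1.482 mol of electrons passes through the second cell.
2 Cl⁻ → Cl₂ + 2 e⁻ — 2 mol e⁻ per mol Cl₂, so n(Cl₂) = 1.482/2 = 0.7411 mol.
V = nRT/P = (0.7411 × 8.314 × 322) / (133 × 10³) = 0.0149 m³ = 14.9 L.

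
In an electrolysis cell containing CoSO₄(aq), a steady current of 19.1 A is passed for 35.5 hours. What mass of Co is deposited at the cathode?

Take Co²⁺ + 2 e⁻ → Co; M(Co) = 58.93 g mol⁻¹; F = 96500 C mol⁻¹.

745 g

Q = I·t = 19.10 A × 127800 s = 2441000 C.
n(e⁻) = Q/F = 2441000 / 96500 = 25.30 mol.
Co²⁺ + 2 e⁻ → Co, so n(Co) = n(e⁻)/2 = 12.65 mol.
m = n·M = 12.65 × 58.93 = 745 g.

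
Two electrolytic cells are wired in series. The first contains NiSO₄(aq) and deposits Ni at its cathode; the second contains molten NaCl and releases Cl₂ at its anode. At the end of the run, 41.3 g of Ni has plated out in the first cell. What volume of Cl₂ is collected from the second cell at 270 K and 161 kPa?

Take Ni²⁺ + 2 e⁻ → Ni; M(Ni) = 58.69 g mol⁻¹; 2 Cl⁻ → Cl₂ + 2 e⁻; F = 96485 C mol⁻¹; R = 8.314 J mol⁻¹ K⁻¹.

9.81 L

n(Ni) = 41.3 / 58.69 = 0.7037 mol, so n(e⁻) = 2 × 0.7037 = 1.407 mol.
The cells are in series, so the same 1.407 mol of electrons passes through the second cell.
2 Cl⁻ → Cl₂ + 2 e⁻ — 2 mol e⁻ per mol Cl₂, so n(Cl₂) = 1.407/2 = 0.7037 mol.
V = nRT/P = (0.7037 × 8.314 × 270) / (161 × 10³) = 0.00981 m³ = 9.81 L.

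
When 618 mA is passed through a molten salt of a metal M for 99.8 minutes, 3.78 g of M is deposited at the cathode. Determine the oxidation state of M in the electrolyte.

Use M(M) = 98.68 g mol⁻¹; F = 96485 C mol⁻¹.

+1

Q = I·t = 0.6180 A × 5988.0 s = 3701 C, so n(e⁻) = 3701/96485 = 0.03835 mol.
n(M) deposited = 3.78 / 98.68 = 0.03831 mol.
Electrons per atom = n(e⁻)/n(M) = 0.03835 / 0.03831 = 1.00 ≈ 1, so the ion is M⁺.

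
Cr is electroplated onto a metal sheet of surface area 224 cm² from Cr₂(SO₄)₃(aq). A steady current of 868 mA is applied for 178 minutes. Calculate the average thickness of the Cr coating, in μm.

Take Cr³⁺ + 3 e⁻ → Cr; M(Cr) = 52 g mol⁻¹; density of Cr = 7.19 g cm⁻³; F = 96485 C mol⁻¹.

Q = I·t = 0.8680 × 10680 = 9270 C; n(e⁻) = 0.09608 mol.
n(Cr) = n(e⁻)/3 = 0.03203 mol, so m = 0.03203 × 52 = 1.665 g.
Volume = m/ρ = 1.665 / 7.19 = 0.2316 cm³.
Thickness = V/A = 0.2316 / 224 = 0.00103 cm = 10.3 μm.

10.3 μm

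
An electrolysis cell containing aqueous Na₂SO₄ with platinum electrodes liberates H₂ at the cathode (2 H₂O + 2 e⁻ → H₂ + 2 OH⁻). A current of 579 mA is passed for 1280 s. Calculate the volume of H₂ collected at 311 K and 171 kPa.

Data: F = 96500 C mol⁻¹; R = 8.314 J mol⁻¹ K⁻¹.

0.0581 L

Q = I·t = 0.5790 A × 1280.0 s = 741.1 C.
n(e⁻) = Q/F = 741.1 / 96500 = 0.007680 mol.
2 electrons are transferred per H₂ molecule, so n(H₂) = 0.007680 / 2 = 0.003840 mol.
V = nRT/P = (0.003840 × 8.314 × 311) / (171 × 10³ Pa) = 5.81 × 10⁻⁵ m³ = 0.0581 L.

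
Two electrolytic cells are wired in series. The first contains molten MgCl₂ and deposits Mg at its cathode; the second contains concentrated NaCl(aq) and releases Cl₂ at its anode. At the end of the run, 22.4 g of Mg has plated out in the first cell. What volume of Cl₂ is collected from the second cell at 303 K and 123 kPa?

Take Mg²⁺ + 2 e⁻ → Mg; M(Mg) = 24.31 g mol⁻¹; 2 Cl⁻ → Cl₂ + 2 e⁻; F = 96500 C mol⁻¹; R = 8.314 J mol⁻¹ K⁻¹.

18.9 L

n(Mg) = 22.4 / 24.31 = 0.9214 mol, so n(e⁻) = 2 × 0.9214 = 1.843 mol.
The cells are in series, so the same 1.843 mol of electrons passes through the second cell.
2 Cl⁻ → Cl₂ + 2 e⁻ — 2 mol e⁻ per mol Cl₂, so n(Cl₂) = 1.843/2 = 0.9214 mol.
V = nRT/P = (0.9214 × 8.314 × 303) / (123 × 10³) = 0.0189 m³ = 18.9 L.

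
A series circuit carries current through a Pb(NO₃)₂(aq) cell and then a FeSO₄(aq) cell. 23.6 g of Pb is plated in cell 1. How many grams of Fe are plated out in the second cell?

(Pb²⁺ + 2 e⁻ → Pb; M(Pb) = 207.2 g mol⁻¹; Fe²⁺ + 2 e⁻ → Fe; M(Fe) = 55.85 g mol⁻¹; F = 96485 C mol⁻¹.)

n(Pb) = 23.6 / 207.2 = 0.1139 mol.
Since Pb²⁺ + 2 e⁻ → Pb, n(e⁻) passed = 2 × 0.1139 = 0.2278 mol.
Cells in series carry the same charge, so the same 0.2278 mol of electrons passes through cell 2.
Fe²⁺ + 2 e⁻ → Fe, so n(Fe) = 0.2278 / 2 = 0.1139 mol.
m(Fe) = 0.1139 × 55.85 = 6.36 g.

6.36 g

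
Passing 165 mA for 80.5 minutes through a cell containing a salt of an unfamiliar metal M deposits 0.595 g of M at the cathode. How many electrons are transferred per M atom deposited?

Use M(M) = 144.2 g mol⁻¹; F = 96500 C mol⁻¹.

2

Q = I·t = 0.1650 A × 4830.0 s = 797.0 C, so n(e⁻) = 797.0/96500 = 0.008259 mol.
n(M) deposited = 0.595 / 144.2 = 0.004126 mol.
Electrons per atom = n(e⁻)/n(M) = 0.008259 / 0.004126 = 2.00 ≈ 2, so the ion is M²⁺.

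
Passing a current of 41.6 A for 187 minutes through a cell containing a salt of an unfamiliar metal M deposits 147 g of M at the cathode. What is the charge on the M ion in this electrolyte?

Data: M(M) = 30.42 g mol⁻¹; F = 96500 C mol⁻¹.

Q = I·t = 41.60 A × 11220 s = 466800 C, so n(e⁻) = 466800/96500 = 4.837 mol.
n(M) deposited = 147 / 30.42 = 4.832 mol.
Electrons per atom = n(e⁻)/n(M) = 4.837 / 4.832 = 1.00 ≈ 1, so the ion is M⁺.

+1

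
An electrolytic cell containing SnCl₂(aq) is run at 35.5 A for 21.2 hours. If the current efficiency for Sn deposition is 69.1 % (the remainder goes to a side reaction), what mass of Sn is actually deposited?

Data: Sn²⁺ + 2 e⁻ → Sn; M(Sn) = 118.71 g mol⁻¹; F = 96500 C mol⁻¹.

1150 g

Q = I·t = 35.50 × 76320 = 2709000 C.
n(e⁻) = 2709000/96500 = 28.08 mol; theoretically n(Sn) = 28.08/2 = 14.04 mol, m_theo = 1666 g.
At 69.1 % efficiency, m_actual = 0.691 × 1666 = 1150 g.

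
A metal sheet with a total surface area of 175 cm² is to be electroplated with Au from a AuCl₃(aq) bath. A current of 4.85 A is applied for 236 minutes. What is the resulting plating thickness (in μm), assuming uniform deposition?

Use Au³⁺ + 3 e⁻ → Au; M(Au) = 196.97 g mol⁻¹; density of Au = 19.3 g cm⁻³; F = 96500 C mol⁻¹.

Q = I·t = 4.850 × 14160 = 68680 C; n(e⁻) = 0.7117 mol.
n(Au) = n(e⁻)/3 = 0.2372 mol, so m = 0.2372 × 196.97 = 46.73 g.
Volume = m/ρ = 46.73 / 19.3 = 2.421 cm³.
Thickness = V/A = 2.421 / 175 = 0.0138 cm = 138 μm.

138 μm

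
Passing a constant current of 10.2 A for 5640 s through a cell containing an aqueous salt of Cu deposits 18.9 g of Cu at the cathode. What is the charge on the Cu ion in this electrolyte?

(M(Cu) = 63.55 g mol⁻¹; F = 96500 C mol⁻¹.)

+2

Q = I·t = 10.20 A × 5640.0 s = 57530 C, so n(e⁻) = 57530/96500 = 0.5961 mol.
n(Cu) deposited = 18.9 / 63.55 = 0.2974 mol.
Electrons per atom = n(e⁻)/n(Cu) = 0.5961 / 0.2974 = 2.00 ≈ 2, so the ion is Cu²⁺.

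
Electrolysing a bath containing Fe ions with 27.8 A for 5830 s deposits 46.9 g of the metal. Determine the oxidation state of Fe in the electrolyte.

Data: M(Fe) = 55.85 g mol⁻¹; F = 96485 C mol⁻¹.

+2

Q = I·t = 27.80 A × 5830.0 s = 162100 C, so n(e⁻) = 162100/96485 = 1.680 mol.
n(Fe) deposited = 46.9 / 55.85 = 0.8397 mol.
Electrons per atom = n(e⁻)/n(Fe) = 1.680 / 0.8397 = 2.00 ≈ 2, so the ion is Fe²⁺.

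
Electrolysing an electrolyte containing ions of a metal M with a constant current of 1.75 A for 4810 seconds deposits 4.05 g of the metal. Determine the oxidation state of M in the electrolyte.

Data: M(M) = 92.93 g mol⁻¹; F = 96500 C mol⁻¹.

+2

Q = I·t = 1.750 A × 4810.0 s = 8418 C, so n(e⁻) = 8418/96500 = 0.08723 mol.
n(M) deposited = 4.05 / 92.93 = 0.04358 mol.
Electrons per atom = n(e⁻)/n(M) = 0.08723 / 0.04358 = 2.00 ≈ 2, so the ion is M²⁺.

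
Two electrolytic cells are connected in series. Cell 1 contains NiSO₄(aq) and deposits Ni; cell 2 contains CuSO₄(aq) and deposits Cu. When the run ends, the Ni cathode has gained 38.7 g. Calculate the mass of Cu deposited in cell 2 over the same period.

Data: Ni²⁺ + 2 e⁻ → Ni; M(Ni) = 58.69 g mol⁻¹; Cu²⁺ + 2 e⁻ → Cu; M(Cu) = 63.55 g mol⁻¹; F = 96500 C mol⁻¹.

41.9 g

n(Ni) = 38.7 / 58.69 = 0.6594 mol.
Since Ni²⁺ + 2 e⁻ → Ni, n(e⁻) passed = 2 × 0.6594 = 1.319 mol.
Cells in series carry the same charge, so the same 1.319 mol of electrons passes through cell 2.
Cu²⁺ + 2 e⁻ → Cu, so n(Cu) = 1.319 / 2 = 0.6594 mol.
m(Cu) = 0.6594 × 63.55 = 41.9 g.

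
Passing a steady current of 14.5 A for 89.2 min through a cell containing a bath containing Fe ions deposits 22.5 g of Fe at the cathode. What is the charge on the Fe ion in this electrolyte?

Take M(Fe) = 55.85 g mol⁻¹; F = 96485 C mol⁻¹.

+2

Q = I·t = 14.50 A × 5352.0 s = 77600 C, so n(e⁻) = 77600/96485 = 0.8043 mol.
n(Fe) deposited = 22.5 / 55.85 = 0.4029 mol.
Electrons per atom = n(e⁻)/n(Fe) = 0.8043 / 0.4029 = 2.00 ≈ 2, so the ion is Fe²⁺.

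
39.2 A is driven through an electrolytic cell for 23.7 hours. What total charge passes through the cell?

Q = I·t = 39.20 A × 85320 s = 3.34 × 10⁶ C.

3.34 × 10⁶ C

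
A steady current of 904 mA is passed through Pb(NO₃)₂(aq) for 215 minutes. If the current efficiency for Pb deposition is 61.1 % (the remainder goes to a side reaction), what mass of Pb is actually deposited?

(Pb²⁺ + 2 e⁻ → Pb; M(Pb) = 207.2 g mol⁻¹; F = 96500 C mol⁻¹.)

7.65 g

Q = I·t = 0.9040 × 12900 = 11660 C.
n(e⁻) = 11660/96500 = 0.1208 mol; theoretically n(Pb) = 0.1208/2 = 0.06042 mol, m_theo = 12.52 g.
At 61.1 % efficiency, m_actual = 0.611 × 12.52 = 7.65 g.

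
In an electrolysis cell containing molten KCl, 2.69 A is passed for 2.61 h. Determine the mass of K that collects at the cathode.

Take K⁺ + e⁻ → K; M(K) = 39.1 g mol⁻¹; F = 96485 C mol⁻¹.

10.2 g

Q = I·t = 2.690 A × 9396.0 s = 25280 C.
n(e⁻) = Q/F = 25280 / 96485 = 0.2620 mol.
K⁺ + e⁻ → K, so n(K) = n(e⁻)/1 = 0.2620 mol.
m = n·M = 0.2620 × 39.1 = 10.2 g.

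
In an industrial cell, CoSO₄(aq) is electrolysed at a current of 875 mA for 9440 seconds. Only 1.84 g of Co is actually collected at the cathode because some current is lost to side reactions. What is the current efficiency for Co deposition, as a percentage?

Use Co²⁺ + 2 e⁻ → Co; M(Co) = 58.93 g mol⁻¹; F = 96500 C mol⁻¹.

Q = I·t = 0.8750 × 9440.0 = 8260 C; n(e⁻) = 8260/96500 = 0.08560 mol.
Theoretical n(Co) = n(e⁻)/2 = 0.04280 mol, i.e. m_theo = 0.04280 × 58.93 = 2.522 g.
Efficiency = m_actual / m_theo = 1.84 / 2.522 = 73.0 %.

73.0 %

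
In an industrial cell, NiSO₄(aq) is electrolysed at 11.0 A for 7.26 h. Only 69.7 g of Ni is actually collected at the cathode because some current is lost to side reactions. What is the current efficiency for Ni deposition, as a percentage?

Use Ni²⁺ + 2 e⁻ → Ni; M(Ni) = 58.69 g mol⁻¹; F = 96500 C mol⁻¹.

79.7 %

Q = I·t = 11.00 × 26136 = 287500 C; n(e⁻) = 287500/96500 = 2.979 mol.
Theoretical n(Ni) = n(e⁻)/2 = 1.490 mol, i.e. m_theo = 1.490 × 58.69 = 87.43 g.
Efficiency = m_actual / m_theo = 69.7 / 87.43 = 79.7 %.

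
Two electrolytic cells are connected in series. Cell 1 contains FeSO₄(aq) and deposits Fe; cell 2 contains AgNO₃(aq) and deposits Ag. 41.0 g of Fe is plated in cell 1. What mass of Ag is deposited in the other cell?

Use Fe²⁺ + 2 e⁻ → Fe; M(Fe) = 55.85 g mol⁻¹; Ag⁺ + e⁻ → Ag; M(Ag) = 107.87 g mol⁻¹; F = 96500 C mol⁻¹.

n(Fe) = 41.0 / 55.85 = 0.7341 mol.
Since Fe²⁺ + 2 e⁻ → Fe, n(e⁻) passed = 2 × 0.7341 = 1.468 mol.
Cells in series carry the same charge, so the same 1.468 mol of electrons passes through cell 2.
Ag⁺ + e⁻ → Ag, so n(Ag) = 1.468 / 1 = 1.468 mol.
m(Ag) = 1.468 × 107.87 = 158 g.

158 g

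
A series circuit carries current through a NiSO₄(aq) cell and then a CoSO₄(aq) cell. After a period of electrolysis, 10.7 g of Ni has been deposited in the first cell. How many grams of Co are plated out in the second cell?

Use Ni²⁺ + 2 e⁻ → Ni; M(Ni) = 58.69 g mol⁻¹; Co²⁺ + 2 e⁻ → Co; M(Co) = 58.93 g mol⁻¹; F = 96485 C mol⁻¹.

10.7 g

n(Ni) = 10.7 / 58.69 = 0.1823 mol.
Since Ni²⁺ + 2 e⁻ → Ni, n(e⁻) passed = 2 × 0.1823 = 0.3646 mol.
Cells in series carry the same charge, so the same 0.3646 mol of electrons passes through cell 2.
Co²⁺ + 2 e⁻ → Co, so n(Co) = 0.3646 / 2 = 0.1823 mol.
m(Co) = 0.1823 × 58.93 = 10.7 g.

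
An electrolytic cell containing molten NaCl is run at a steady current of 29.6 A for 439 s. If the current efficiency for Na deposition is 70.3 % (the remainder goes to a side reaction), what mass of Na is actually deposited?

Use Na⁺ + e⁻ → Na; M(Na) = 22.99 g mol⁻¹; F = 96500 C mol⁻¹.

Q = I·t = 29.60 × 439.00 = 12990 C.
n(e⁻) = 12990/96500 = 0.1347 mol; theoretically n(Na) = 0.1347/1 = 0.1347 mol, m_theo = 3.096 g.
At 70.3 % efficiency, m_actual = 0.703 × 3.096 = 2.18 g.

2.18 g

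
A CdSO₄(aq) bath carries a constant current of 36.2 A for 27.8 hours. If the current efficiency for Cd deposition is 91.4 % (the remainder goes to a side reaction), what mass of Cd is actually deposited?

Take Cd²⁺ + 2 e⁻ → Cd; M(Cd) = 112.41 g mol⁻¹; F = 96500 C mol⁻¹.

1930 g

Q = I·t = 36.20 × 100080 = 3623000 C.
n(e⁻) = 3623000/96500 = 37.54 mol; theoretically n(Cd) = 37.54/2 = 18.77 mol, m_theo = 2110 g.
At 91.4 % efficiency, m_actual = 0.914 × 2110 = 1930 g.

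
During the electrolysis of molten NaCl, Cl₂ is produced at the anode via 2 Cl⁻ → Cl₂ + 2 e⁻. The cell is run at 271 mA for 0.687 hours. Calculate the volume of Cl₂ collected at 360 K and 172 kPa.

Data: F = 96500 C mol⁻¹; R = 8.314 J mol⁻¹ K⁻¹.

Q = I·t = 0.2710 A × 2473.2 s = 670.2 C.
n(e⁻) = Q/F = 670.2 / 96500 = 0.006945 mol.
2 electrons are transferred per Cl₂ molecule, so n(Cl₂) = 0.006945 / 2 = 0.003473 mol.
V = nRT/P = (0.003473 × 8.314 × 360) / (172 × 10³ Pa) = 6.04 × 10⁻⁵ m³ = 0.0604 L.

0.0604 L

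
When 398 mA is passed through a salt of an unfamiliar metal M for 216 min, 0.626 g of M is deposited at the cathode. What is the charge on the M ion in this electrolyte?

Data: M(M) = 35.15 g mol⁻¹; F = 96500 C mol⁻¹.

+3

Q = I·t = 0.3980 A × 12960 s = 5158 C, so n(e⁻) = 5158/96500 = 0.05345 mol.
n(M) deposited = 0.626 / 35.15 = 0.01781 mol.
Electrons per atom = n(e⁻)/n(M) = 0.05345 / 0.01781 = 3.00 ≈ 3, so the ion is M³⁺.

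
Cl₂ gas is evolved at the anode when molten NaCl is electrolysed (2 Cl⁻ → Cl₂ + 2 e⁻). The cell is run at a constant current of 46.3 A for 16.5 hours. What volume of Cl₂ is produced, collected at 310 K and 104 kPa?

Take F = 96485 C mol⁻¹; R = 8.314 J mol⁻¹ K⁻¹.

353 L

Q = I·t = 46.30 A × 59400 s = 2750000 C.
n(e⁻) = Q/F = 2750000 / 96485 = 28.50 mol.
2 electrons are transferred per Cl₂ molecule, so n(Cl₂) = 28.50 / 2 = 14.25 mol.
V = nRT/P = (14.25 × 8.314 × 310) / (104 × 10³ Pa) = 0.353 m³ = 353 L.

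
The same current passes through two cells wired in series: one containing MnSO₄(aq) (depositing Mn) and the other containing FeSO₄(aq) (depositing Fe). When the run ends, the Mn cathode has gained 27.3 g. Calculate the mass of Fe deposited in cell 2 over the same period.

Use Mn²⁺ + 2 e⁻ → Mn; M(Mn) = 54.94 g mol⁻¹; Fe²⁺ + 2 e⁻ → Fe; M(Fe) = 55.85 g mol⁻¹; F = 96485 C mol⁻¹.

27.8 g

n(Mn) = 27.3 / 54.94 = 0.4969 mol.
Since Mn²⁺ + 2 e⁻ → Mn, n(e⁻) passed = 2 × 0.4969 = 0.9938 mol.
Cells in series carry the same charge, so the same 0.9938 mol of electrons passes through cell 2.
Fe²⁺ + 2 e⁻ → Fe, so n(Fe) = 0.9938 / 2 = 0.4969 mol.
m(Fe) = 0.4969 × 55.85 = 27.8 g.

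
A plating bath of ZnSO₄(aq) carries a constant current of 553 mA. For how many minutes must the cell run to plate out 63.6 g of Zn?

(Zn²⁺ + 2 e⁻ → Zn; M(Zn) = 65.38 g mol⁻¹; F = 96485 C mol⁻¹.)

n(Zn) = m/M = 63.6 / 65.38 = 0.9728 mol.
Each Zn atom requires 2 electrons, so n(e⁻) = 2 × 0.9728 = 1.946 mol.
Q = n(e⁻)·F = 1.946 × 96485 = 187700 C.
t = Q/I = 187700 / 0.5530 A = 339500 s = 5660 min.

5660 min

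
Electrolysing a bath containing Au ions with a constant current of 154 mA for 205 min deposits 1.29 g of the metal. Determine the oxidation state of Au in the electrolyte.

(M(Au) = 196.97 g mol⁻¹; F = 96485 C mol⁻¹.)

+3

Q = I·t = 0.1540 A × 12300 s = 1894 C, so n(e⁻) = 1894/96485 = 0.01963 mol.
n(Au) deposited = 1.29 / 196.97 = 0.006549 mol.
Electrons per atom = n(e⁻)/n(Au) = 0.01963 / 0.006549 = 3.00 ≈ 3, so the ion is Au³⁺.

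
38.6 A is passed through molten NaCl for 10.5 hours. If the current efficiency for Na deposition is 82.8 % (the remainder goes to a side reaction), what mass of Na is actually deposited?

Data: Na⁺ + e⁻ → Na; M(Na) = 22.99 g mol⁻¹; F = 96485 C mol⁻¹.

Q = I·t = 38.60 × 37800 = 1459000 C.
n(e⁻) = 1459000/96485 = 15.12 mol; theoretically n(Na) = 15.12/1 = 15.12 mol, m_theo = 347.7 g.
At 82.8 % efficiency, m_actual = 0.828 × 347.7 = 288 g.

288 g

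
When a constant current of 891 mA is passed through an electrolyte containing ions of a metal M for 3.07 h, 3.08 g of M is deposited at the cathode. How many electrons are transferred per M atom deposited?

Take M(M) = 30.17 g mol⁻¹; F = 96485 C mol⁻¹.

Q = I·t = 0.8910 A × 11052 s = 9847 C, so n(e⁻) = 9847/96485 = 0.1021 mol.
n(M) deposited = 3.08 / 30.17 = 0.1021 mol.
Electrons per atom = n(e⁻)/n(M) = 0.1021 / 0.1021 = 1.00 ≈ 1, so the ion is M⁺.

1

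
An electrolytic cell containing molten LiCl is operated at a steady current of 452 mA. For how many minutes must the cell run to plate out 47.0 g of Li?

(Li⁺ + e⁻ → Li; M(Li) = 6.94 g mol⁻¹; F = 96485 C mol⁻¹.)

n(Li) = m/M = 47.0 / 6.94 = 6.772 mol.
Each Li atom requires 1 electron, so n(e⁻) = 1 × 6.772 = 6.772 mol.
Q = n(e⁻)·F = 6.772 × 96485 = 653400 C.
t = Q/I = 653400 / 0.4520 A = 1446000 s = 24100 min.

24100 min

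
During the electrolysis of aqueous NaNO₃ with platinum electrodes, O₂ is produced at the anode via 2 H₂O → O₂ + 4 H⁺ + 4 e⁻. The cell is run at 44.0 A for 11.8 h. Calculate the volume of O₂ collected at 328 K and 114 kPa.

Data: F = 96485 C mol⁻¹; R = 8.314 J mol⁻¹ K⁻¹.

Q = I·t = 44.00 A × 42480 s = 1869000 C.
n(e⁻) = Q/F = 1869000 / 96485 = 19.37 mol.
4 electrons are transferred per O₂ molecule, so n(O₂) = 19.37 / 4 = 4.843 mol.
V = nRT/P = (4.843 × 8.314 × 328) / (114 × 10³ Pa) = 0.116 m³ = 116 L.

116 L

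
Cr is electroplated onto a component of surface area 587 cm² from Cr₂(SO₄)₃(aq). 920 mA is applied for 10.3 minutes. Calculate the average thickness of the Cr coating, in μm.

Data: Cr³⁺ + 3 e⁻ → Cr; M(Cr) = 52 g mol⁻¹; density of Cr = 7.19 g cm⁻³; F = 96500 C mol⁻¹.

Q = I·t = 0.9200 × 618.00 = 568.6 C; n(e⁻) = 0.005892 mol.
n(Cr) = n(e⁻)/3 = 0.001964 mol, so m = 0.001964 × 52 = 0.1021 g.
Volume = m/ρ = 0.1021 / 7.19 = 0.01420 cm³.
Thickness = V/A = 0.01420 / 587 = 2.42 × 10⁻⁵ cm = 0.242 μm.

0.242 μm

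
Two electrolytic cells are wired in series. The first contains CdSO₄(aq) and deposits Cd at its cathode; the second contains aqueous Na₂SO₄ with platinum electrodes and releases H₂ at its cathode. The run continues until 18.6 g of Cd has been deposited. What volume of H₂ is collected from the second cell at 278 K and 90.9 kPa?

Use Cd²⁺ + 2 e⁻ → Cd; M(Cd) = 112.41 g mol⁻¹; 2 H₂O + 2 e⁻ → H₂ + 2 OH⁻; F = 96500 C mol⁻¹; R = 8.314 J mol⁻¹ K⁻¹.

4.21 L

n(Cd) = 18.6 / 112.41 = 0.1655 mol, so n(e⁻) = 2 × 0.1655 = 0.3309 mol.
The cells are in series, so the same 0.3309 mol of electrons passes through the second cell.
2 H₂O + 2 e⁻ → H₂ + 2 OH⁻ — 2 mol e⁻ per mol H₂, so n(H₂) = 0.3309/2 = 0.1655 mol.
V = nRT/P = (0.1655 × 8.314 × 278) / (90.9 × 10³) = 0.00421 m³ = 4.21 L.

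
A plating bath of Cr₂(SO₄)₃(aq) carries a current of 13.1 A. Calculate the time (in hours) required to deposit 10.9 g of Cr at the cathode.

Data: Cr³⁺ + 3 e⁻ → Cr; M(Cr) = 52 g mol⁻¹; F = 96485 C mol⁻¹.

n(Cr) = m/M = 10.9 / 52 = 0.2096 mol.
Each Cr atom requires 3 electrons, so n(e⁻) = 3 × 0.2096 = 0.6288 mol.
Q = n(e⁻)·F = 0.6288 × 96485 = 60670 C.
t = Q/I = 60670 / 13.10 A = 4632 s = 1.29 h.

1.29 h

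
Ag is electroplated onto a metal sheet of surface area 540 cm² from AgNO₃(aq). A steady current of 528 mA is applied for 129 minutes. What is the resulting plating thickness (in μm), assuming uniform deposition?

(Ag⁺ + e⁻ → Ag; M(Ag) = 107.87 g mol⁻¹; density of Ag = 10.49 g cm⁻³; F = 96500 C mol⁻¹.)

8.06 μm

Q = I·t = 0.5280 × 7740.0 = 4087 C; n(e⁻) = 0.04235 mol.
n(Ag) = n(e⁻)/1 = 0.04235 mol, so m = 0.04235 × 107.87 = 4.568 g.
Volume = m/ρ = 4.568 / 10.49 = 0.4355 cm³.
Thickness = V/A = 0.4355 / 540 = 8.06 × 10⁻⁴ cm = 8.06 μm.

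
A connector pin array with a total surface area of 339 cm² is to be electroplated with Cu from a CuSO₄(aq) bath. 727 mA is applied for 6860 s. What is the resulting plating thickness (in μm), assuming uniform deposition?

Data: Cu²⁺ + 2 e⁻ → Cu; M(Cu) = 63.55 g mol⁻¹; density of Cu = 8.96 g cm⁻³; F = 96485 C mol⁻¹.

Q = I·t = 0.7270 × 6860.0 = 4987 C; n(e⁻) = 0.05169 mol.
n(Cu) = n(e⁻)/2 = 0.02584 mol, so m = 0.02584 × 63.55 = 1.642 g.
Volume = m/ρ = 1.642 / 8.96 = 0.1833 cm³.
Thickness = V/A = 0.1833 / 339 = 5.41 × 10⁻⁴ cm = 5.41 μm.

5.41 μm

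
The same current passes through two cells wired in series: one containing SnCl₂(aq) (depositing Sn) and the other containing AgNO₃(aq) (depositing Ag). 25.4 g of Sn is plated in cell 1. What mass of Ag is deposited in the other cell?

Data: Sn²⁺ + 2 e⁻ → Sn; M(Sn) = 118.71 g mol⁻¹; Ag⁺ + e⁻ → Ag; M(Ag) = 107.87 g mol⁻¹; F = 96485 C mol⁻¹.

46.2 g

n(Sn) = 25.4 / 118.71 = 0.2140 mol.
Since Sn²⁺ + 2 e⁻ → Sn, n(e⁻) passed = 2 × 0.2140 = 0.4279 mol.
Cells in series carry the same charge, so the same 0.4279 mol of electrons passes through cell 2.
Ag⁺ + e⁻ → Ag, so n(Ag) = 0.4279 / 1 = 0.4279 mol.
m(Ag) = 0.4279 × 107.87 = 46.2 g.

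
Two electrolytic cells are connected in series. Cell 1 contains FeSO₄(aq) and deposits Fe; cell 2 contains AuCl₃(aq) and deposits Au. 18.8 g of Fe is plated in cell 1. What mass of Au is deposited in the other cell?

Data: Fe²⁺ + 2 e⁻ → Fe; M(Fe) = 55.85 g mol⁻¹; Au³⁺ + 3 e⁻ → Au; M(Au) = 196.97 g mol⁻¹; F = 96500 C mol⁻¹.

44.2 g

n(Fe) = 18.8 / 55.85 = 0.3366 mol.
Since Fe²⁺ + 2 e⁻ → Fe, n(e⁻) passed = 2 × 0.3366 = 0.6732 mol.
Cells in series carry the same charge, so the same 0.6732 mol of electrons passes through cell 2.
Au³⁺ + 3 e⁻ → Au, so n(Au) = 0.6732 / 3 = 0.2244 mol.
m(Au) = 0.2244 × 196.97 = 44.2 g.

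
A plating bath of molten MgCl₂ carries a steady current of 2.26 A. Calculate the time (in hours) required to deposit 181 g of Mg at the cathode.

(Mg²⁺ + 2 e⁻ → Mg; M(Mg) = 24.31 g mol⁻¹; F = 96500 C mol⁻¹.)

177 h

n(Mg) = m/M = 181 / 24.31 = 7.445 mol.
Each Mg atom requires 2 electrons, so n(e⁻) = 2 × 7.445 = 14.89 mol.
Q = n(e⁻)·F = 14.89 × 96500 = 1437000 C.
t = Q/I = 1437000 / 2.260 A = 635800 s = 177 h.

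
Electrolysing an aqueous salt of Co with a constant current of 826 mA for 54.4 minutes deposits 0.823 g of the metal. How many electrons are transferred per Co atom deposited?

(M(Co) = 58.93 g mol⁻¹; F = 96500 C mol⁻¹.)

2

Q = I·t = 0.8260 A × 3264.0 s = 2696 C, so n(e⁻) = 2696/96500 = 0.02794 mol.
n(Co) deposited = 0.823 / 58.93 = 0.01397 mol.
Electrons per atom = n(e⁻)/n(Co) = 0.02794 / 0.01397 = 2.00 ≈ 2, so the ion is Co²⁺.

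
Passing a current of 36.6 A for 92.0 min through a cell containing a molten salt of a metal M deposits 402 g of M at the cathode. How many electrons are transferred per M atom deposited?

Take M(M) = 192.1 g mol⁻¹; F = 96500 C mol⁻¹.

1

Q = I·t = 36.60 A × 5520.0 s = 202000 C, so n(e⁻) = 202000/96500 = 2.094 mol.
n(M) deposited = 402 / 192.1 = 2.093 mol.
Electrons per atom = n(e⁻)/n(M) = 2.094 / 2.093 = 1.00 ≈ 1, so the ion is M⁺.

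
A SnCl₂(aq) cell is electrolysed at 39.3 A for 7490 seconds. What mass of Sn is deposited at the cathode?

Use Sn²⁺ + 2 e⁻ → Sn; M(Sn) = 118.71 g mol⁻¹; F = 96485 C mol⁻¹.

181 g

Q = I·t = 39.30 A × 7490.0 s = 294400 C.
n(e⁻) = Q/F = 294400 / 96485 = 3.051 mol.
Sn²⁺ + 2 e⁻ → Sn, so n(Sn) = n(e⁻)/2 = 1.525 mol.
m = n·M = 1.525 × 118.71 = 181 g.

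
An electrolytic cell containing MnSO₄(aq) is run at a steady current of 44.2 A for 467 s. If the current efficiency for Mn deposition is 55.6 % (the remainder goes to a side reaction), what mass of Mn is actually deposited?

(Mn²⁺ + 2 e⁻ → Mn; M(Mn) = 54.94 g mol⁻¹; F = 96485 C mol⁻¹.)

Q = I·t = 44.20 × 467.00 = 20640 C.
n(e⁻) = 20640/96485 = 0.2139 mol; theoretically n(Mn) = 0.2139/2 = 0.1070 mol, m_theo = 5.877 g.
At 55.6 % efficiency, m_actual = 0.556 × 5.877 = 3.27 g.

3.27 g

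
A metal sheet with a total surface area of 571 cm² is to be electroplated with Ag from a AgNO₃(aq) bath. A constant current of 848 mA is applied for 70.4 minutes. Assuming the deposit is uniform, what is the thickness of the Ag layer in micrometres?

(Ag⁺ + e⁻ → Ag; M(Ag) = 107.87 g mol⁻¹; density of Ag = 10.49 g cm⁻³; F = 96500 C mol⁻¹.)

Q = I·t = 0.8480 × 4224.0 = 3582 C; n(e⁻) = 0.03712 mol.
n(Ag) = n(e⁻)/1 = 0.03712 mol, so m = 0.03712 × 107.87 = 4.004 g.
Volume = m/ρ = 4.004 / 10.49 = 0.3817 cm³.
Thickness = V/A = 0.3817 / 571 = 6.68 × 10⁻⁴ cm = 6.68 μm.

6.68 μm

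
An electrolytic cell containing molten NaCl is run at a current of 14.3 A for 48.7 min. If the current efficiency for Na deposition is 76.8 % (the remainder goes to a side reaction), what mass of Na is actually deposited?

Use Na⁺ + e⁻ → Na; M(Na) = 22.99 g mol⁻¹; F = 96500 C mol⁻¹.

7.65 g

Q = I·t = 14.30 × 2922.0 = 41780 C.
n(e⁻) = 41780/96500 = 0.4330 mol; theoretically n(Na) = 0.4330/1 = 0.4330 mol, m_theo = 9.955 g.
At 76.8 % efficiency, m_actual = 0.768 × 9.955 = 7.65 g.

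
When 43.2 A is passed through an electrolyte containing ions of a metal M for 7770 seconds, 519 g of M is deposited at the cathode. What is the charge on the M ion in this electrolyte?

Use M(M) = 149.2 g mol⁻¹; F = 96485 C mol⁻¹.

+1

Q = I·t = 43.20 A × 7770.0 s = 335700 C, so n(e⁻) = 335700/96485 = 3.479 mol.
n(M) deposited = 519 / 149.2 = 3.479 mol.
Electrons per atom = n(e⁻)/n(M) = 3.479 / 3.479 = 1.00 ≈ 1, so the ion is M⁺.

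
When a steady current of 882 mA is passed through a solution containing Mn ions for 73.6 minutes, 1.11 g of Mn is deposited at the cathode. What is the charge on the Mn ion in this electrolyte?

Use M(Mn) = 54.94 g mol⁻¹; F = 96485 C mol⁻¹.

Q = I·t = 0.8820 A × 4416.0 s = 3895 C, so n(e⁻) = 3895/96485 = 0.04037 mol.
n(Mn) deposited = 1.11 / 54.94 = 0.02020 mol.
Electrons per atom = n(e⁻)/n(Mn) = 0.04037 / 0.02020 = 2.00 ≈ 2, so the ion is Mn²⁺.

+2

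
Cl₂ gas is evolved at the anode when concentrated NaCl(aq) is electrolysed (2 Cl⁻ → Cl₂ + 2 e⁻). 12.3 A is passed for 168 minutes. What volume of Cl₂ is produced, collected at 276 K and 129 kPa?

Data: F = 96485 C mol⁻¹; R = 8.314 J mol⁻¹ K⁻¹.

11.4 L

Q = I·t = 12.30 A × 10080 s = 124000 C.
n(e⁻) = Q/F = 124000 / 96485 = 1.285 mol.
2 electrons are transferred per Cl₂ molecule, so n(Cl₂) = 1.285 / 2 = 0.6425 mol.
V = nRT/P = (0.6425 × 8.314 × 276) / (129 × 10³ Pa) = 0.0114 m³ = 11.4 L.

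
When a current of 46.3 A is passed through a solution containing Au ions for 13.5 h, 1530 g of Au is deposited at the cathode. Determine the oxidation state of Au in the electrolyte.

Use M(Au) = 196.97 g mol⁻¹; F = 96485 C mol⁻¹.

+3

Q = I·t = 46.30 A × 48600 s = 2250000 C, so n(e⁻) = 2250000/96485 = 23.32 mol.
n(Au) deposited = 1530 / 196.97 = 7.768 mol.
Electrons per atom = n(e⁻)/n(Au) = 23.32 / 7.768 = 3.00 ≈ 3, so the ion is Au³⁺.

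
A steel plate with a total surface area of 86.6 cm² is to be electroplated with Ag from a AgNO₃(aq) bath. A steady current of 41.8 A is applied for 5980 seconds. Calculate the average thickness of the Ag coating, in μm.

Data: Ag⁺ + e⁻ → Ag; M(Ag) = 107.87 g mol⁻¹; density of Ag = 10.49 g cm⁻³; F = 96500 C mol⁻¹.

Q = I·t = 41.80 × 5980.0 = 250000 C; n(e⁻) = 2.590 mol.
n(Ag) = n(e⁻)/1 = 2.590 mol, so m = 2.590 × 107.87 = 279.4 g.
Volume = m/ρ = 279.4 / 10.49 = 26.64 cm³.
Thickness = V/A = 26.64 / 86.6 = 0.308 cm = 3080 μm.

3080 μm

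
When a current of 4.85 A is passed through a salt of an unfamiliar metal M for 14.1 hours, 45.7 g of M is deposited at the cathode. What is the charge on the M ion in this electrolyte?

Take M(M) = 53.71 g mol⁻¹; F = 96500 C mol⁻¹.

Q = I·t = 4.850 A × 50760 s = 246200 C, so n(e⁻) = 246200/96500 = 2.551 mol.
n(M) deposited = 45.7 / 53.71 = 0.8509 mol.
Electrons per atom = n(e⁻)/n(M) = 2.551 / 0.8509 = 3.00 ≈ 3, so the ion is M³⁺.

+3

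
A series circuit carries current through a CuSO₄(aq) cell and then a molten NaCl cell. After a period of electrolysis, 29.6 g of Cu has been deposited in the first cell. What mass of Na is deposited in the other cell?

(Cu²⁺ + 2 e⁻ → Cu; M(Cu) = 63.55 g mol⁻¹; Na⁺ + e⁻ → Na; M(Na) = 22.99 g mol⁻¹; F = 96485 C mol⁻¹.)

21.4 g

n(Cu) = 29.6 / 63.55 = 0.4658 mol.
Since Cu²⁺ + 2 e⁻ → Cu, n(e⁻) passed = 2 × 0.4658 = 0.9315 mol.
Cells in series carry the same charge, so the same 0.9315 mol of electrons passes through cell 2.
Na⁺ + e⁻ → Na, so n(Na) = 0.9315 / 1 = 0.9315 mol.
m(Na) = 0.9315 × 22.99 = 21.4 g.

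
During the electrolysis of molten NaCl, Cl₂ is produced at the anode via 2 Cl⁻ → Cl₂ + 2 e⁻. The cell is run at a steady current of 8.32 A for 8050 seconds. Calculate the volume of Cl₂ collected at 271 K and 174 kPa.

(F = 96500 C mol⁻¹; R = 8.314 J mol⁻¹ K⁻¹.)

4.49 L

Q = I·t = 8.320 A × 8050.0 s = 66980 C.
n(e⁻) = Q/F = 66980 / 96500 = 0.6941 mol.
2 electrons are transferred per Cl₂ molecule, so n(Cl₂) = 0.6941 / 2 = 0.3470 mol.
V = nRT/P = (0.3470 × 8.314 × 271) / (174 × 10³ Pa) = 0.00449 m³ = 4.49 L.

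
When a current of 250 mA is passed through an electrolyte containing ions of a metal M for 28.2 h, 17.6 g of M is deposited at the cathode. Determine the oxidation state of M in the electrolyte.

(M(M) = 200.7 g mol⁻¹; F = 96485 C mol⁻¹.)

Q = I·t = 0.2500 A × 101520 s = 25380 C, so n(e⁻) = 25380/96485 = 0.2630 mol.
n(M) deposited = 17.6 / 200.7 = 0.08769 mol.
Electrons per atom = n(e⁻)/n(M) = 0.2630 / 0.08769 = 3.00 ≈ 3, so the ion is M³⁺.

+3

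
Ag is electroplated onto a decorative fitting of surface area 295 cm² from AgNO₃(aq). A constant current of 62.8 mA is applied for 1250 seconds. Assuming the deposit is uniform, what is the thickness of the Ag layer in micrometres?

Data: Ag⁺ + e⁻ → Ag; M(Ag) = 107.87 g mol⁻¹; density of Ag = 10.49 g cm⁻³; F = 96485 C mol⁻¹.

Q = I·t = 0.06280 × 1250.0 = 78.50 C; n(e⁻) = 0.0008136 mol.
n(Ag) = n(e⁻)/1 = 0.0008136 mol, so m = 0.0008136 × 107.87 = 0.08776 g.
Volume = m/ρ = 0.08776 / 10.49 = 0.008366 cm³.
Thickness = V/A = 0.008366 / 295 = 2.84 × 10⁻⁵ cm = 0.284 μm.

0.284 μm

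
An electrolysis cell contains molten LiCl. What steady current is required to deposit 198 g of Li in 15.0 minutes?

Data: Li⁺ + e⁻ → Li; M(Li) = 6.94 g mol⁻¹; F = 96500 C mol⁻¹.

n(Li) = 198 / 6.94 = 28.53 mol.
n(e⁻) = 1 × 28.53 = 28.53 mol.
Q = n(e⁻)·F = 28.53 × 96500 = 2753000 C.
I = Q/t = 2753000 / 900.00 s = 3060 A.

3060 A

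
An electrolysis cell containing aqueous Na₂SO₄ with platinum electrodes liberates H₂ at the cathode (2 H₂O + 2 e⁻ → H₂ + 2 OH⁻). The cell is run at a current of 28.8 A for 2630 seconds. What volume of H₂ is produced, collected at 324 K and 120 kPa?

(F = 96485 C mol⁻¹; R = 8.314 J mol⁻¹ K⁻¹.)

8.81 L

Q = I·t = 28.80 A × 2630.0 s = 75740 C.
n(e⁻) = Q/F = 75740 / 96485 = 0.7850 mol.
2 electrons are transferred per H₂ molecule, so n(H₂) = 0.7850 / 2 = 0.3925 mol.
V = nRT/P = (0.3925 × 8.314 × 324) / (120 × 10³ Pa) = 0.00881 m³ = 8.81 L.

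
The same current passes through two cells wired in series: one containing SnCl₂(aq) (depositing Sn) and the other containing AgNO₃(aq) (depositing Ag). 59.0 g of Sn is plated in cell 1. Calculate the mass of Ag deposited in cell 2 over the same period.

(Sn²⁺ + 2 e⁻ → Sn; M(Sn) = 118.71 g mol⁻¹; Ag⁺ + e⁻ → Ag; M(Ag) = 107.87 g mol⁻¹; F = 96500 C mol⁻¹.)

n(Sn) = 59.0 / 118.71 = 0.4970 mol.
Since Sn²⁺ + 2 e⁻ → Sn, n(e⁻) passed = 2 × 0.4970 = 0.9940 mol.
Cells in series carry the same charge, so the same 0.9940 mol of electrons passes through cell 2.
Ag⁺ + e⁻ → Ag, so n(Ag) = 0.9940 / 1 = 0.9940 mol.
m(Ag) = 0.9940 × 107.87 = 107 g.

107 g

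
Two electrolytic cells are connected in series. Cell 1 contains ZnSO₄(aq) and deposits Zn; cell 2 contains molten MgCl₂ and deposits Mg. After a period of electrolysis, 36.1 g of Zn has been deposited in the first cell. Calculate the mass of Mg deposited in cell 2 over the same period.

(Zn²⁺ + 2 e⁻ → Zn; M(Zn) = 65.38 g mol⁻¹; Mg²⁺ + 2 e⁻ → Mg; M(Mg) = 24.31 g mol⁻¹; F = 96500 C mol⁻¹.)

n(Zn) = 36.1 / 65.38 = 0.5522 mol.
Since Zn²⁺ + 2 e⁻ → Zn, n(e⁻) passed = 2 × 0.5522 = 1.104 mol.
Cells in series carry the same charge, so the same 1.104 mol of electrons passes through cell 2.
Mg²⁺ + 2 e⁻ → Mg, so n(Mg) = 1.104 / 2 = 0.5522 mol.
m(Mg) = 0.5522 × 24.31 = 13.4 g.

13.4 g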